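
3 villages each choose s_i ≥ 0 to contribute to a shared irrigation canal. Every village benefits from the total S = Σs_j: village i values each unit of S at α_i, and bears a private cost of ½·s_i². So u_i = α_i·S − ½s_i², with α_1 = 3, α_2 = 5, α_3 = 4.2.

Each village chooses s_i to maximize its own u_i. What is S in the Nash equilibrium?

12.2

Village i's FOC: ∂u_i/∂s_i = α_i − s_i = 0, so s_i* = α_i.
NE contributions = (3, 5, 4.2); S = 12.2.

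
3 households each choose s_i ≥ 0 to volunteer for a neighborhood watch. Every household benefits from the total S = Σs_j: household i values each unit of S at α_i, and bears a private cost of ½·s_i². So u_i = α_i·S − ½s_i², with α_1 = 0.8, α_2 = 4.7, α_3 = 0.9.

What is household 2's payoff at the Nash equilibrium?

Household i's FOC: ∂u_i/∂s_i = α_i − s_i = 0, so s_i* = α_i.
NE contributions = (0.8, 4.7, 0.9); S = 6.4.
u_2 = α_2·S − ½·(s_2)² = 4.7·6.4 − ½·4.7² = 19.035.

19.035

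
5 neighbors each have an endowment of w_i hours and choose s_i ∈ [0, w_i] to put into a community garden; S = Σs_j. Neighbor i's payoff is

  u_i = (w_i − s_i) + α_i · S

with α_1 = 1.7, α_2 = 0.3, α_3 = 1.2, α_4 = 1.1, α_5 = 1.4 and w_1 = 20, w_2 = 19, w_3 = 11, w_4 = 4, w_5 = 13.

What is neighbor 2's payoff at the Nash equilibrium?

∂u_i/∂s_i = α_i − 1, so neighbor i contributes w_i if α_i > 1, else 0.
α_i > 1 for i ∈ {1, 3, 4, 5}; NE contributions (20, 0, 11, 4, 13), S = 48.
u_2 = (19 − 0) + 0.3·48 = 33.4.

33.4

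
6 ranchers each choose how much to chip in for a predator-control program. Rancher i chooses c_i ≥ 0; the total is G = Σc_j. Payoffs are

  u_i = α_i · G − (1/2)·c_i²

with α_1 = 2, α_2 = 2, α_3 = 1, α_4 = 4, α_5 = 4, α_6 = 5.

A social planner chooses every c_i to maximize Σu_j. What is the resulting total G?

Planner FOC: ∂(Σu_j)/∂c_i = (Σα_j) − c_i = 0, so c_i^SO = Σα_j = 18 for every i; G^SO = 108.

108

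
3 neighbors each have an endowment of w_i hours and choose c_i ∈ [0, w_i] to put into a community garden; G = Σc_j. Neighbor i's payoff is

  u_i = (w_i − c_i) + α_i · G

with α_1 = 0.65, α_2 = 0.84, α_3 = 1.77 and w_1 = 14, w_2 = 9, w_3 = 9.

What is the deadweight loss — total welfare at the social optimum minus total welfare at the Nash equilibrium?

∂u_i/∂c_i = α_i − 1, so neighbor i contributes w_i if α_i > 1, else 0.
α_i > 1 for i ∈ {3}; NE contributions (0, 0, 9), G = 9.
W^NE = Σw_i − G^NE + (Σα_i)·G^NE = 32 + 2.26·9 = 52.34.
Planner: ∂(Σu_j)/∂c_i = Σα_j − 1 = 2.26 > 0, so everyone contributes w_i; G^SO = 32, W^SO = 32 + 2.26·32 = 104.32.
Deadweight loss = 51.98.

51.98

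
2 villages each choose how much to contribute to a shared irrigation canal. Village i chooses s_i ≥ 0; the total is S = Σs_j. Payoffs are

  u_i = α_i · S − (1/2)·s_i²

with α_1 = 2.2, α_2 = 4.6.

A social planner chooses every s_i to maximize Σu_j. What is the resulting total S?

Planner FOC: ∂(Σu_j)/∂s_i = (Σα_j) − s_i = 0, so s_i^SO = Σα_j = 6.8 for every i; S^SO = 13.6.

13.6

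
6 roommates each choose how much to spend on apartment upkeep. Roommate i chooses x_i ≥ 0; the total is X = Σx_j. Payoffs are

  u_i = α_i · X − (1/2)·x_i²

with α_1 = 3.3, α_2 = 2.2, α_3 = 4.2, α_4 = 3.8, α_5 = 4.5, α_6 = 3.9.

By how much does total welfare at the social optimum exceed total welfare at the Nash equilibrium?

Roommate i's FOC: ∂u_i/∂x_i = α_i − x_i = 0, so x_i* = α_i.
NE contributions = (3.3, 2.2, 4.2, 3.8, 4.5, 3.9); X = 21.9.
W^NE = (Σα)·X − ½Σα_i² = 21.9² − ½·83.27 = 437.975.
Planner sets x_i = Σα_j = 21.9 for every i, so X^SO = 6·21.9 = 131.4.
W^SO = (Σα)·X^SO − ½·6·(Σα)² = (6/2)·21.9² = 1438.83.
Deadweight loss = W^SO − W^NE = 1000.855.

1000.855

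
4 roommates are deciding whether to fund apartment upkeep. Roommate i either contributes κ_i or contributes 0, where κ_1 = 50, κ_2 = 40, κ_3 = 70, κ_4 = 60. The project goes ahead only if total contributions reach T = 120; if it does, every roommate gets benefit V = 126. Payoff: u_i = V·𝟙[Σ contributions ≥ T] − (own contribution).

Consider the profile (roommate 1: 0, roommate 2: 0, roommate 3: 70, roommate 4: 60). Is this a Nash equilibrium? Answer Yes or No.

Total = 130 ≥ 120: provided.
Roommate 1 (pledges 0, payoff 126): pledging 50 → total 180, payoff 76. No gain.
Roommate 2 (pledges 0, payoff 126): pledging 40 → total 170, payoff 86. No gain.
Roommate 3 (pledges 70, payoff 56): dropping to 0 → total 60, payoff 0. No gain.
Roommate 4 (pledges 60, payoff 66): dropping to 0 → total 70, payoff 0. No gain.

Yes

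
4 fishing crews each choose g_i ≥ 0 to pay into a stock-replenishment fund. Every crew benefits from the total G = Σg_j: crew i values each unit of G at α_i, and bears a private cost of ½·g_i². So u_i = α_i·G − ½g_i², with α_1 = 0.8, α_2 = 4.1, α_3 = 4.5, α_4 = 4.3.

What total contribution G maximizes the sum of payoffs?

Planner FOC: ∂(Σu_j)/∂g_i = (Σα_j) − g_i = 0, so g_i^SO = Σα_j = 13.7 for every i; G^SO = 54.8.

54.8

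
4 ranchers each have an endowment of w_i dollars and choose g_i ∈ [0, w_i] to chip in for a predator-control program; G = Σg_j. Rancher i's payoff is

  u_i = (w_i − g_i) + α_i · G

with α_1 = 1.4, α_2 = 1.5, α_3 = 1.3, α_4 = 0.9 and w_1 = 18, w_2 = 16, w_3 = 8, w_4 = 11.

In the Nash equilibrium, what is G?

42

∂u_i/∂g_i = α_i − 1, so rancher i contributes w_i if α_i > 1, else 0.
α_i > 1 for i ∈ {1, 2, 3}; NE contributions (18, 16, 8, 0), G = 42.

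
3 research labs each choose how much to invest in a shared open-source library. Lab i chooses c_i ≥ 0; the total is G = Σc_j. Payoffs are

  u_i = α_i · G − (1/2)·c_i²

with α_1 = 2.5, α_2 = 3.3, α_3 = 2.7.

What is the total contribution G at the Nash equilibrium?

8.5

Lab i's FOC: ∂u_i/∂c_i = α_i − c_i = 0, so c_i* = α_i.
NE contributions = (2.5, 3.3, 2.7); G = 8.5.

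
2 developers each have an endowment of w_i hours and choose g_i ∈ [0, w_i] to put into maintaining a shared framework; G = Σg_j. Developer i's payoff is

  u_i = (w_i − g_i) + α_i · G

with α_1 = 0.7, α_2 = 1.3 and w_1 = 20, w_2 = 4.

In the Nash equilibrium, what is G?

4

∂u_i/∂g_i = α_i − 1, so developer i contributes w_i if α_i > 1, else 0.
α_i > 1 for i ∈ {2}; NE contributions (0, 4), G = 4.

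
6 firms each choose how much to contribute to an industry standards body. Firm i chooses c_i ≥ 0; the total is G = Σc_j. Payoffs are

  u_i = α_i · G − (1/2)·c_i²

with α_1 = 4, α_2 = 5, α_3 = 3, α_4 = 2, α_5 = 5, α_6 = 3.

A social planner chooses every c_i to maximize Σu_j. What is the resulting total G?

132

Planner FOC: ∂(Σu_j)/∂c_i = (Σα_j) − c_i = 0, so c_i^SO = Σα_j = 22 for every i; G^SO = 132.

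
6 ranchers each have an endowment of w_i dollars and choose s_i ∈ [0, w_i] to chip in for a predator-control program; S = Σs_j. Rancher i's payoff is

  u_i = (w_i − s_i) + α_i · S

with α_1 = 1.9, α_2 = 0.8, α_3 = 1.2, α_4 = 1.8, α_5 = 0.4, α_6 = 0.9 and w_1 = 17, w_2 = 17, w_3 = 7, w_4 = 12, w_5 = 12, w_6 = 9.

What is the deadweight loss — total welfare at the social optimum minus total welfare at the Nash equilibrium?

∂u_i/∂s_i = α_i − 1, so rancher i contributes w_i if α_i > 1, else 0.
α_i > 1 for i ∈ {1, 3, 4}; NE contributions (17, 0, 7, 12, 0, 0), S = 36.
W^NE = Σw_i − S^NE + (Σα_i)·S^NE = 74 + 6·36 = 290.
Planner: ∂(Σu_j)/∂s_i = Σα_j − 1 = 6 > 0, so everyone contributes w_i; S^SO = 74, W^SO = 74 + 6·74 = 518.
Deadweight loss = 228.

228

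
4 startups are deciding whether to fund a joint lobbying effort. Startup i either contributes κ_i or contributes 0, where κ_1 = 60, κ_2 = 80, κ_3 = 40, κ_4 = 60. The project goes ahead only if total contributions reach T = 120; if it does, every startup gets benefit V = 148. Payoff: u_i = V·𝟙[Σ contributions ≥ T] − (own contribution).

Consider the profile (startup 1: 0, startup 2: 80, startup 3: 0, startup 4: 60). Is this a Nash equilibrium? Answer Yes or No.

Total = 140 ≥ 120: provided.
Startup 1 (pledges 0, payoff 148): pledging 60 → total 200, payoff 88. No gain.
Startup 2 (pledges 80, payoff 68): dropping to 0 → total 60, payoff 0. No gain.
Startup 3 (pledges 0, payoff 148): pledging 40 → total 180, payoff 108. No gain.
Startup 4 (pledges 60, payoff 88): dropping to 0 → total 80, payoff 0. No gain.

Yes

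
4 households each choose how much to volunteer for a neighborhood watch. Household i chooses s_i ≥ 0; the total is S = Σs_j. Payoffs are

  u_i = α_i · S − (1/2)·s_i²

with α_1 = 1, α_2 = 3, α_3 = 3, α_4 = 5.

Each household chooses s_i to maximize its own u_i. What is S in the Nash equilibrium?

12

Household i's FOC: ∂u_i/∂s_i = α_i − s_i = 0, so s_i* = α_i.
NE contributions = (1, 3, 3, 5); S = 12.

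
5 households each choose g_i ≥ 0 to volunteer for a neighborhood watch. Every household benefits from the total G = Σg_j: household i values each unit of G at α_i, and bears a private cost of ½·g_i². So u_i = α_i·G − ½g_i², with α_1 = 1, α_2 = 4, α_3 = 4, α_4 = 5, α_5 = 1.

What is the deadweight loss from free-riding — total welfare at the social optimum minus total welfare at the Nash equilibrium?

Household i's FOC: ∂u_i/∂g_i = α_i − g_i = 0, so g_i* = α_i.
NE contributions = (1, 4, 4, 5, 1); G = 15.
W^NE = (Σα)·G − ½Σα_i² = 15² − ½·59 = 195.5.
Planner sets g_i = Σα_j = 15 for every i, so G^SO = 5·15 = 75.
W^SO = (Σα)·G^SO − ½·5·(Σα)² = (5/2)·15² = 562.5.
Deadweight loss = W^SO − W^NE = 367.

367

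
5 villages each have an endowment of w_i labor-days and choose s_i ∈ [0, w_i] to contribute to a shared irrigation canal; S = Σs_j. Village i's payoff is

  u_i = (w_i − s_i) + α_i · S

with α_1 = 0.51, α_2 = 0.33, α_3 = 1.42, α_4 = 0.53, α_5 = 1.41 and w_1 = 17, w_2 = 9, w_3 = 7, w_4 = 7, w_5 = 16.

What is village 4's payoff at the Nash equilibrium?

19.19

∂u_i/∂s_i = α_i − 1, so village i contributes w_i if α_i > 1, else 0.
α_i > 1 for i ∈ {3, 5}; NE contributions (0, 0, 7, 0, 16), S = 23.
u_4 = (7 − 0) + 0.53·23 = 19.19.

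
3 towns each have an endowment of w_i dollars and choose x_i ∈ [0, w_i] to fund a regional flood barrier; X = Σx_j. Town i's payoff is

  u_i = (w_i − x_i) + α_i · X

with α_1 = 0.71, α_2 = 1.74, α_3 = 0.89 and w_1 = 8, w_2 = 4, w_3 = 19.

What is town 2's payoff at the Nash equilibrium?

6.96

∂u_i/∂x_i = α_i − 1, so town i contributes w_i if α_i > 1, else 0.
α_i > 1 for i ∈ {2}; NE contributions (0, 4, 0), X = 4.
u_2 = (4 − 4) + 1.74·4 = 6.96.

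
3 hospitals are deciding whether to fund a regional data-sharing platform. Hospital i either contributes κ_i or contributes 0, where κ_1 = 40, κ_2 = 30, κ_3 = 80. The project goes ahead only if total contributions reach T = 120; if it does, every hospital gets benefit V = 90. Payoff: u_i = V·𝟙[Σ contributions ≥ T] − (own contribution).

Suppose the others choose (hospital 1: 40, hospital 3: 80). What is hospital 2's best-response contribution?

0

Others' total = 120 ≥ 120; contributing adds cost 30 for no extra benefit.
Best response: 0.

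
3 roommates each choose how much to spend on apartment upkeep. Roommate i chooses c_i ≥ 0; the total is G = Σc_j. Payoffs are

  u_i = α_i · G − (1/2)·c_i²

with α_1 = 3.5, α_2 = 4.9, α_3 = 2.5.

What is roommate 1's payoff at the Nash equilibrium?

Roommate i's FOC: ∂u_i/∂c_i = α_i − c_i = 0, so c_i* = α_i.
NE contributions = (3.5, 4.9, 2.5); G = 10.9.
u_1 = α_1·G − ½·(c_1)² = 3.5·10.9 − ½·3.5² = 32.025.

32.025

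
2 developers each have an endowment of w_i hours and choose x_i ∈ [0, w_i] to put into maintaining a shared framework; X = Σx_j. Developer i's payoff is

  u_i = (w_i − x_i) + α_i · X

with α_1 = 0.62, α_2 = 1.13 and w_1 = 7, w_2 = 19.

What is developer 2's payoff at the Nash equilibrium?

∂u_i/∂x_i = α_i − 1, so developer i contributes w_i if α_i > 1, else 0.
α_i > 1 for i ∈ {2}; NE contributions (0, 19), X = 19.
u_2 = (19 − 19) + 1.13·19 = 21.47.

21.47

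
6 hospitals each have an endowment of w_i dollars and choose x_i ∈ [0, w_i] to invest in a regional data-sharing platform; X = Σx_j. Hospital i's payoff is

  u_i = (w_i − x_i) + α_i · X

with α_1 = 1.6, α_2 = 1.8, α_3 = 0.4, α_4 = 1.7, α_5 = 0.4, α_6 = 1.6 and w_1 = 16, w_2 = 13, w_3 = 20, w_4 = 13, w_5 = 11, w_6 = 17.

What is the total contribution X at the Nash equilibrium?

59

∂u_i/∂x_i = α_i − 1, so hospital i contributes w_i if α_i > 1, else 0.
α_i > 1 for i ∈ {1, 2, 4, 6}; NE contributions (16, 13, 0, 13, 0, 17), X = 59.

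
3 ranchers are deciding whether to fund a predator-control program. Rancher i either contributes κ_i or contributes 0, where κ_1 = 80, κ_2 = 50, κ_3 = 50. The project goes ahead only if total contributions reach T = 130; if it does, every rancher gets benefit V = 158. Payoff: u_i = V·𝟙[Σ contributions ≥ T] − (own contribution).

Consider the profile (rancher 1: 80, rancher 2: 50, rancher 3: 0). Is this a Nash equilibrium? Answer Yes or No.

Yes

Total = 130 ≥ 130: provided.
Rancher 1 (pledges 80, payoff 78): dropping to 0 → total 50, payoff 0. No gain.
Rancher 2 (pledges 50, payoff 108): dropping to 0 → total 80, payoff 0. No gain.
Rancher 3 (pledges 0, payoff 158): pledging 50 → total 180, payoff 108. No gain.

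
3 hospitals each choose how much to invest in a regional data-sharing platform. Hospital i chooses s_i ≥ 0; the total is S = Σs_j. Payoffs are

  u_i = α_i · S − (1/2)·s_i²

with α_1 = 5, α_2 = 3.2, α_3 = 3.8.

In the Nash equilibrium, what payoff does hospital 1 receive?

Hospital i's FOC: ∂u_i/∂s_i = α_i − s_i = 0, so s_i* = α_i.
NE contributions = (5, 3.2, 3.8); S = 12.
u_1 = α_1·S − ½·(s_1)² = 5·12 − ½·5² = 47.5.

47.5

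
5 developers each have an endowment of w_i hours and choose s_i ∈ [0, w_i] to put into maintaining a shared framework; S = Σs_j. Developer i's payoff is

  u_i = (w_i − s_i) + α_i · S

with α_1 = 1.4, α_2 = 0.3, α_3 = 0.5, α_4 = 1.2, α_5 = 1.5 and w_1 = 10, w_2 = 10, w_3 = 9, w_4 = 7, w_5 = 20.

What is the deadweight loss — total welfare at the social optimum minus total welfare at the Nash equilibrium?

∂u_i/∂s_i = α_i − 1, so developer i contributes w_i if α_i > 1, else 0.
α_i > 1 for i ∈ {1, 4, 5}; NE contributions (10, 0, 0, 7, 20), S = 37.
W^NE = Σw_i − S^NE + (Σα_i)·S^NE = 56 + 3.9·37 = 200.3.
Planner: ∂(Σu_j)/∂s_i = Σα_j − 1 = 3.9 > 0, so everyone contributes w_i; S^SO = 56, W^SO = 56 + 3.9·56 = 274.4.
Deadweight loss = 74.1.

74.1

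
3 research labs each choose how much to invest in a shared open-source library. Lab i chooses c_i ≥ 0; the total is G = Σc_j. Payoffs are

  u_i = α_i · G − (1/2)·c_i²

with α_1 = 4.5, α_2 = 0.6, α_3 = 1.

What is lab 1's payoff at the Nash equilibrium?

17.325

Lab i's FOC: ∂u_i/∂c_i = α_i − c_i = 0, so c_i* = α_i.
NE contributions = (4.5, 0.6, 1); G = 6.1.
u_1 = α_1·G − ½·(c_1)² = 4.5·6.1 − ½·4.5² = 17.325.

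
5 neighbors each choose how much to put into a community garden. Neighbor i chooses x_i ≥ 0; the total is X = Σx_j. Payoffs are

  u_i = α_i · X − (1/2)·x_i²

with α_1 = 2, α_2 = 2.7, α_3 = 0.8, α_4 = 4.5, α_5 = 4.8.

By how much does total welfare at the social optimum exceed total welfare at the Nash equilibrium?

Neighbor i's FOC: ∂u_i/∂x_i = α_i − x_i = 0, so x_i* = α_i.
NE contributions = (2, 2.7, 0.8, 4.5, 4.8); X = 14.8.
W^NE = (Σα)·X − ½Σα_i² = 14.8² − ½·55.22 = 191.43.
Planner sets x_i = Σα_j = 14.8 for every i, so X^SO = 5·14.8 = 74.
W^SO = (Σα)·X^SO − ½·5·(Σα)² = (5/2)·14.8² = 547.6.
Deadweight loss = W^SO − W^NE = 356.17.

356.17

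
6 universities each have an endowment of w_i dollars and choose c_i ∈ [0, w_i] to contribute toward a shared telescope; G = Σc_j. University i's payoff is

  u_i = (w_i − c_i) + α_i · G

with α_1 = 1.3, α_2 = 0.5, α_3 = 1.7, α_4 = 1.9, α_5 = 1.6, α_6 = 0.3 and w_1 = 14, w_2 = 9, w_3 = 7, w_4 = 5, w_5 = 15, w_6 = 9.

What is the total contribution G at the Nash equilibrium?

∂u_i/∂c_i = α_i − 1, so university i contributes w_i if α_i > 1, else 0.
α_i > 1 for i ∈ {1, 3, 4, 5}; NE contributions (14, 0, 7, 5, 15, 0), G = 41.

41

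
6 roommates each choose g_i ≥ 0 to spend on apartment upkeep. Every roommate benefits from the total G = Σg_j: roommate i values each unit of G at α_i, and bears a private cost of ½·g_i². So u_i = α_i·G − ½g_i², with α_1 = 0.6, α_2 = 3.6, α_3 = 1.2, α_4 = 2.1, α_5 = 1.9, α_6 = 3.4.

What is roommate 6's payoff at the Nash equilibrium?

Roommate i's FOC: ∂u_i/∂g_i = α_i − g_i = 0, so g_i* = α_i.
NE contributions = (0.6, 3.6, 1.2, 2.1, 1.9, 3.4); G = 12.8.
u_6 = α_6·G − ½·(g_6)² = 3.4·12.8 − ½·3.4² = 37.74.

37.74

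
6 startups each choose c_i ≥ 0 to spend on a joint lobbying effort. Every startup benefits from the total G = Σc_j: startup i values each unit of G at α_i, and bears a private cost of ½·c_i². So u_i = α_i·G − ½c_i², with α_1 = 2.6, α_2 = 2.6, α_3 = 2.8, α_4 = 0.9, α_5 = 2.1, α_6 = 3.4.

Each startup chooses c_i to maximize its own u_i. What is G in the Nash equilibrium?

14.4

Startup i's FOC: ∂u_i/∂c_i = α_i − c_i = 0, so c_i* = α_i.
NE contributions = (2.6, 2.6, 2.8, 0.9, 2.1, 3.4); G = 14.4.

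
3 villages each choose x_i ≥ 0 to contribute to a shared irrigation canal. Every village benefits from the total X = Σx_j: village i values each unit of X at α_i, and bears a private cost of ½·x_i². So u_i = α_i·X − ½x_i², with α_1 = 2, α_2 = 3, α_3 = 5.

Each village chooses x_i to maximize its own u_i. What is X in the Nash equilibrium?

10

Village i's FOC: ∂u_i/∂x_i = α_i − x_i = 0, so x_i* = α_i.
NE contributions = (2, 3, 5); X = 10.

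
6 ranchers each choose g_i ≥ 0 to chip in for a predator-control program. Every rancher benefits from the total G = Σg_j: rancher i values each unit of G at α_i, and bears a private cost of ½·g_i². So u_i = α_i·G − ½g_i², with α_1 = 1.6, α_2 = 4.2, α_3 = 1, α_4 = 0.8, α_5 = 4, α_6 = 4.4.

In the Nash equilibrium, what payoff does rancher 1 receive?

24.32

Rancher i's FOC: ∂u_i/∂g_i = α_i − g_i = 0, so g_i* = α_i.
NE contributions = (1.6, 4.2, 1, 0.8, 4, 4.4); G = 16.
u_1 = α_1·G − ½·(g_1)² = 1.6·16 − ½·1.6² = 24.32.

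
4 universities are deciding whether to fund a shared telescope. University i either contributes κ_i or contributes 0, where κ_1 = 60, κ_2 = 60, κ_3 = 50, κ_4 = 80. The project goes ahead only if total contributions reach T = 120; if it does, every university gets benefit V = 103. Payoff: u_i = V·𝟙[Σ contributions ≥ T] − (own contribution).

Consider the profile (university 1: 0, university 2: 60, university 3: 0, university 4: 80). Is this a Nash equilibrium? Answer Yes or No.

Total = 140 ≥ 120: provided.
University 1 (pledges 0, payoff 103): pledging 60 → total 200, payoff 43. No gain.
University 2 (pledges 60, payoff 43): dropping to 0 → total 80, payoff 0. No gain.
University 3 (pledges 0, payoff 103): pledging 50 → total 190, payoff 53. No gain.
University 4 (pledges 80, payoff 23): dropping to 0 → total 60, payoff 0. No gain.

Yes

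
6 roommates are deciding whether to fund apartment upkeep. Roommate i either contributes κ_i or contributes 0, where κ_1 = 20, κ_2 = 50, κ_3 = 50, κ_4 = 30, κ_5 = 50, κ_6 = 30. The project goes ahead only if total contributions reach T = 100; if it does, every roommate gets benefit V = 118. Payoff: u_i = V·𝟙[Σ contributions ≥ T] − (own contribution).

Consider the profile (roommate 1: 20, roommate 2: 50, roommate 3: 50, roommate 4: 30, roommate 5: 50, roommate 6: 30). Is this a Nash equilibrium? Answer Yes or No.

Total = 230 ≥ 100: provided.
Roommate 1 (pledges 20, payoff 98): dropping to 0 → total 210, payoff 118. Profitable deviation.

No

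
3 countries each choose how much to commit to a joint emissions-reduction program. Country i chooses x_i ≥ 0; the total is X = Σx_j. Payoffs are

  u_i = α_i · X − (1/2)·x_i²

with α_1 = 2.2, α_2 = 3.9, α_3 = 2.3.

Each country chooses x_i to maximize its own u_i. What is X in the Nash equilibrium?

Country i's FOC: ∂u_i/∂x_i = α_i − x_i = 0, so x_i* = α_i.
NE contributions = (2.2, 3.9, 2.3); X = 8.4.

8.4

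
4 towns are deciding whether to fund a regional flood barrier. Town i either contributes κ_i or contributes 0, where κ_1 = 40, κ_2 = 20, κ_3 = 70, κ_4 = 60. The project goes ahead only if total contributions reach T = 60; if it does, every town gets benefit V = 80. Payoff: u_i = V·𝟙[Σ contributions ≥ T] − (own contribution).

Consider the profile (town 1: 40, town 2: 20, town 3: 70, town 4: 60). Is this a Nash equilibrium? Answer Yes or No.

No

Total = 190 ≥ 60: provided.
Town 1 (pledges 40, payoff 40): dropping to 0 → total 150, payoff 80. Profitable deviation.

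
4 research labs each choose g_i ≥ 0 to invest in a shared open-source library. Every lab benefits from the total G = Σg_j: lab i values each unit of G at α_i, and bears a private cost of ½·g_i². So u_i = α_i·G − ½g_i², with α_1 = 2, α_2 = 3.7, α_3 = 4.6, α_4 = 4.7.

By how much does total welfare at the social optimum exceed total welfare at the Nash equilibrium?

255.47

Lab i's FOC: ∂u_i/∂g_i = α_i − g_i = 0, so g_i* = α_i.
NE contributions = (2, 3.7, 4.6, 4.7); G = 15.
W^NE = (Σα)·G − ½Σα_i² = 15² − ½·60.94 = 194.53.
Planner sets g_i = Σα_j = 15 for every i, so G^SO = 4·15 = 60.
W^SO = (Σα)·G^SO − ½·4·(Σα)² = (4/2)·15² = 450.
Deadweight loss = W^SO − W^NE = 255.47.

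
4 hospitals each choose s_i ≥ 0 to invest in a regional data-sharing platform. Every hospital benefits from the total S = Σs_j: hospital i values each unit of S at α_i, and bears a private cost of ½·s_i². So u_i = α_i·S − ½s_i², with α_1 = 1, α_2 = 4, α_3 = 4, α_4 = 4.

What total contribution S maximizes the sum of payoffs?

52

Planner FOC: ∂(Σu_j)/∂s_i = (Σα_j) − s_i = 0, so s_i^SO = Σα_j = 13 for every i; S^SO = 52.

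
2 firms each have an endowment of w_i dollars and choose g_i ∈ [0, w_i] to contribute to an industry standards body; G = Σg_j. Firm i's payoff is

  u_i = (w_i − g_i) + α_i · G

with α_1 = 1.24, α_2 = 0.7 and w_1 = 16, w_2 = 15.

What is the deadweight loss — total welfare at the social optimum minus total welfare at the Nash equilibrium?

14.1

∂u_i/∂g_i = α_i − 1, so firm i contributes w_i if α_i > 1, else 0.
α_i > 1 for i ∈ {1}; NE contributions (16, 0), G = 16.
W^NE = Σw_i − G^NE + (Σα_i)·G^NE = 31 + 0.94·16 = 46.04.
Planner: ∂(Σu_j)/∂g_i = Σα_j − 1 = 0.94 > 0, so everyone contributes w_i; G^SO = 31, W^SO = 31 + 0.94·31 = 60.14.
Deadweight loss = 14.1.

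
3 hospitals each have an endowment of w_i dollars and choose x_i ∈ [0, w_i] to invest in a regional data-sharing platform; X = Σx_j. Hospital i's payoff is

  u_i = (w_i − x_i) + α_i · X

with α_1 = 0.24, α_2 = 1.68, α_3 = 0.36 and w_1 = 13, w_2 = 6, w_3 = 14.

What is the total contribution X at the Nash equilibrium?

∂u_i/∂x_i = α_i − 1, so hospital i contributes w_i if α_i > 1, else 0.
α_i > 1 for i ∈ {2}; NE contributions (0, 6, 0), X = 6.

6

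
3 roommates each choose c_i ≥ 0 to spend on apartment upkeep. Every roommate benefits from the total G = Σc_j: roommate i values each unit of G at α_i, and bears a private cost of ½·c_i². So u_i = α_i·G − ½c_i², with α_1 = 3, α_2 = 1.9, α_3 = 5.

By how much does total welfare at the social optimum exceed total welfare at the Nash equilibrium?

Roommate i's FOC: ∂u_i/∂c_i = α_i − c_i = 0, so c_i* = α_i.
NE contributions = (3, 1.9, 5); G = 9.9.
W^NE = (Σα)·G − ½Σα_i² = 9.9² − ½·37.61 = 79.205.
Planner sets c_i = Σα_j = 9.9 for every i, so G^SO = 3·9.9 = 29.7.
W^SO = (Σα)·G^SO − ½·3·(Σα)² = (3/2)·9.9² = 147.015.
Deadweight loss = W^SO − W^NE = 67.81.

67.81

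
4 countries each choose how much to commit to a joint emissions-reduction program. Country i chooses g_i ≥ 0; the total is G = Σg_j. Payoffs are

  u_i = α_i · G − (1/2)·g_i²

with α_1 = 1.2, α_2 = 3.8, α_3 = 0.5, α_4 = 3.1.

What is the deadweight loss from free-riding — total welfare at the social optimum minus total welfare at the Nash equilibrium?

Country i's FOC: ∂u_i/∂g_i = α_i − g_i = 0, so g_i* = α_i.
NE contributions = (1.2, 3.8, 0.5, 3.1); G = 8.6.
W^NE = (Σα)·G − ½Σα_i² = 8.6² − ½·25.74 = 61.09.
Planner sets g_i = Σα_j = 8.6 for every i, so G^SO = 4·8.6 = 34.4.
W^SO = (Σα)·G^SO − ½·4·(Σα)² = (4/2)·8.6² = 147.92.
Deadweight loss = W^SO − W^NE = 86.83.

86.83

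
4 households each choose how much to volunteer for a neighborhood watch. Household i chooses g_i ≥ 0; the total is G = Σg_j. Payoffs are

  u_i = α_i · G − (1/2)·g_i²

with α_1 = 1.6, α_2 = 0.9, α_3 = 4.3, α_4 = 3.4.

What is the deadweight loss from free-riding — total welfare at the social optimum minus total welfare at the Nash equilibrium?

Household i's FOC: ∂u_i/∂g_i = α_i − g_i = 0, so g_i* = α_i.
NE contributions = (1.6, 0.9, 4.3, 3.4); G = 10.2.
W^NE = (Σα)·G − ½Σα_i² = 10.2² − ½·33.42 = 87.33.
Planner sets g_i = Σα_j = 10.2 for every i, so G^SO = 4·10.2 = 40.8.
W^SO = (Σα)·G^SO − ½·4·(Σα)² = (4/2)·10.2² = 208.08.
Deadweight loss = W^SO − W^NE = 120.75.

120.75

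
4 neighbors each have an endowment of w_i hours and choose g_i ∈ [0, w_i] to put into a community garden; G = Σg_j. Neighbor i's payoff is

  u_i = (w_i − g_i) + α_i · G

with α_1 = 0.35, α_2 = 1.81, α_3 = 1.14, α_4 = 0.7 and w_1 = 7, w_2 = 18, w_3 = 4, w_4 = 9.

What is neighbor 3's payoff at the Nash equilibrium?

∂u_i/∂g_i = α_i − 1, so neighbor i contributes w_i if α_i > 1, else 0.
α_i > 1 for i ∈ {2, 3}; NE contributions (0, 18, 4, 0), G = 22.
u_3 = (4 − 4) + 1.14·22 = 25.08.

25.08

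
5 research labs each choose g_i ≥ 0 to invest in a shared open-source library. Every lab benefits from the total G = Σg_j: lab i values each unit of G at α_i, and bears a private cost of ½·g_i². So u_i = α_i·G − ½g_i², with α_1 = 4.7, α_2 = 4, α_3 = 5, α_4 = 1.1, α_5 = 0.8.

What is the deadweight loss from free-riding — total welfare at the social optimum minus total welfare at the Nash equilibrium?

397.51

Lab i's FOC: ∂u_i/∂g_i = α_i − g_i = 0, so g_i* = α_i.
NE contributions = (4.7, 4, 5, 1.1, 0.8); G = 15.6.
W^NE = (Σα)·G − ½Σα_i² = 15.6² − ½·64.94 = 210.89.
Planner sets g_i = Σα_j = 15.6 for every i, so G^SO = 5·15.6 = 78.
W^SO = (Σα)·G^SO − ½·5·(Σα)² = (5/2)·15.6² = 608.4.
Deadweight loss = W^SO − W^NE = 397.51.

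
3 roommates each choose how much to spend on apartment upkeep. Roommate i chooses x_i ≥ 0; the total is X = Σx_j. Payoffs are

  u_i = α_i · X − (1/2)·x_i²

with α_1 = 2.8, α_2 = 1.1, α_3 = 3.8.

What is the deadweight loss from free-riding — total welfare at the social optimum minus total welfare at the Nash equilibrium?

41.39

Roommate i's FOC: ∂u_i/∂x_i = α_i − x_i = 0, so x_i* = α_i.
NE contributions = (2.8, 1.1, 3.8); X = 7.7.
W^NE = (Σα)·X − ½Σα_i² = 7.7² − ½·23.49 = 47.545.
Planner sets x_i = Σα_j = 7.7 for every i, so X^SO = 3·7.7 = 23.1.
W^SO = (Σα)·X^SO − ½·3·(Σα)² = (3/2)·7.7² = 88.935.
Deadweight loss = W^SO − W^NE = 41.39.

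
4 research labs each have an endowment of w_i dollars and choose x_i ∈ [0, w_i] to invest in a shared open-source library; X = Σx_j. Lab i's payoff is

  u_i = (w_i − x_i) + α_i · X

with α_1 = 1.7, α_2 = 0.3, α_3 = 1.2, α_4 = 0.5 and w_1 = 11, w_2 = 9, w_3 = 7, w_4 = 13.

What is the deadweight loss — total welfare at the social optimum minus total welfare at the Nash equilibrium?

59.4

∂u_i/∂x_i = α_i − 1, so lab i contributes w_i if α_i > 1, else 0.
α_i > 1 for i ∈ {1, 3}; NE contributions (11, 0, 7, 0), X = 18.
W^NE = Σw_i − X^NE + (Σα_i)·X^NE = 40 + 2.7·18 = 88.6.
Planner: ∂(Σu_j)/∂x_i = Σα_j − 1 = 2.7 > 0, so everyone contributes w_i; X^SO = 40, W^SO = 40 + 2.7·40 = 148.
Deadweight loss = 59.4.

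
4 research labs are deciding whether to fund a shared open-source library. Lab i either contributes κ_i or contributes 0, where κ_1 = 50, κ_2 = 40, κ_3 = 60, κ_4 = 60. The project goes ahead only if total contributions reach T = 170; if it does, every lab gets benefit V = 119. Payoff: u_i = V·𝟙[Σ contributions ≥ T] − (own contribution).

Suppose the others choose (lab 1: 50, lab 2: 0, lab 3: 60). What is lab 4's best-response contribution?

Others' total = 110. Contributing 60 brings total to 170 ≥ 170: gain V − κ_4 = 59.
Best response: 60.

60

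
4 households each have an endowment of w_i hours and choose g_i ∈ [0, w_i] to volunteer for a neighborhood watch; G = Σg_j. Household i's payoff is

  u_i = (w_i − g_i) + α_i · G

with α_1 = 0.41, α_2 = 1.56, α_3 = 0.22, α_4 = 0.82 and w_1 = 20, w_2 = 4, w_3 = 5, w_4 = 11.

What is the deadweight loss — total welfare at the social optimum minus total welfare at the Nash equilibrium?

∂u_i/∂g_i = α_i − 1, so household i contributes w_i if α_i > 1, else 0.
α_i > 1 for i ∈ {2}; NE contributions (0, 4, 0, 0), G = 4.
W^NE = Σw_i − G^NE + (Σα_i)·G^NE = 40 + 2.01·4 = 48.04.
Planner: ∂(Σu_j)/∂g_i = Σα_j − 1 = 2.01 > 0, so everyone contributes w_i; G^SO = 40, W^SO = 40 + 2.01·40 = 120.4.
Deadweight loss = 72.36.

72.36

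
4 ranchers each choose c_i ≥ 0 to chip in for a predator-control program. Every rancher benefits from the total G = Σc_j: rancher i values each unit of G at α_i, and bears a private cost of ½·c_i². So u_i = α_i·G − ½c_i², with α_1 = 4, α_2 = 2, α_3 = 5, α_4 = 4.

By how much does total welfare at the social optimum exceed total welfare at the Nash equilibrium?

255.5

Rancher i's FOC: ∂u_i/∂c_i = α_i − c_i = 0, so c_i* = α_i.
NE contributions = (4, 2, 5, 4); G = 15.
W^NE = (Σα)·G − ½Σα_i² = 15² − ½·61 = 194.5.
Planner sets c_i = Σα_j = 15 for every i, so G^SO = 4·15 = 60.
W^SO = (Σα)·G^SO − ½·4·(Σα)² = (4/2)·15² = 450.
Deadweight loss = W^SO − W^NE = 255.5.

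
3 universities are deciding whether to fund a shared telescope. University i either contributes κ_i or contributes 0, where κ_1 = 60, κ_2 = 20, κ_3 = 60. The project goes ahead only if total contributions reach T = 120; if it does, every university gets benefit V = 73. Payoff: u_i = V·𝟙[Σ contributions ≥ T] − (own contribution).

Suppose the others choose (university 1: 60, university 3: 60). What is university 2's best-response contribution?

Others' total = 120 ≥ 120; contributing adds cost 20 for no extra benefit.
Best response: 0.

0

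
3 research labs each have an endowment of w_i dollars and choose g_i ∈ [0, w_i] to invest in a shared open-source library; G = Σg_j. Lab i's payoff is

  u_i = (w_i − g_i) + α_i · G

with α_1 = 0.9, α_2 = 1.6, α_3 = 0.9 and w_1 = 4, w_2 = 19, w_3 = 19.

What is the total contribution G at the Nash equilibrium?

19

∂u_i/∂g_i = α_i − 1, so lab i contributes w_i if α_i > 1, else 0.
α_i > 1 for i ∈ {2}; NE contributions (0, 19, 0), G = 19.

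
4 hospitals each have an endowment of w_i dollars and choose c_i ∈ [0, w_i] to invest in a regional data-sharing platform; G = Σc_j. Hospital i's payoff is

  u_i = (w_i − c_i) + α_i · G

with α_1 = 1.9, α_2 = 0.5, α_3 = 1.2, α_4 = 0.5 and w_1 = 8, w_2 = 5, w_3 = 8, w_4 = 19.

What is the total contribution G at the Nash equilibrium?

16

∂u_i/∂c_i = α_i − 1, so hospital i contributes w_i if α_i > 1, else 0.
α_i > 1 for i ∈ {1, 3}; NE contributions (8, 0, 8, 0), G = 16.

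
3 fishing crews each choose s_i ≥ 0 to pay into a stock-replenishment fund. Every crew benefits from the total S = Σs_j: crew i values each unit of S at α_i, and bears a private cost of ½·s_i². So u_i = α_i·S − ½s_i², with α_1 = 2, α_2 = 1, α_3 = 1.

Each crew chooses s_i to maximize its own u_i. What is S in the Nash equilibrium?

4

Crew i's FOC: ∂u_i/∂s_i = α_i − s_i = 0, so s_i* = α_i.
NE contributions = (2, 1, 1); S = 4.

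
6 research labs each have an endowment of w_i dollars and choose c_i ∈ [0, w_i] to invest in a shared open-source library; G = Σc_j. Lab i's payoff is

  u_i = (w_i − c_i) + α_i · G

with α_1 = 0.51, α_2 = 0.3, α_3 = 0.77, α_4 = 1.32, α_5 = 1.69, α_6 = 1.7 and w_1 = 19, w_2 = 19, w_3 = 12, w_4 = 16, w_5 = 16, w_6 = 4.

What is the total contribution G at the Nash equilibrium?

36

∂u_i/∂c_i = α_i − 1, so lab i contributes w_i if α_i > 1, else 0.
α_i > 1 for i ∈ {4, 5, 6}; NE contributions (0, 0, 0, 16, 16, 4), G = 36.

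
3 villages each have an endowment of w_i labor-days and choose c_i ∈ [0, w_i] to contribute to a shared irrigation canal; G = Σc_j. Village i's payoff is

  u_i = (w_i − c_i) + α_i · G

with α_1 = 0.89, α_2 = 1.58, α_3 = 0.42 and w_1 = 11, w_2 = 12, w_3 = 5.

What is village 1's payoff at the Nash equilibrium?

∂u_i/∂c_i = α_i − 1, so village i contributes w_i if α_i > 1, else 0.
α_i > 1 for i ∈ {2}; NE contributions (0, 12, 0), G = 12.
u_1 = (11 − 0) + 0.89·12 = 21.68.

21.68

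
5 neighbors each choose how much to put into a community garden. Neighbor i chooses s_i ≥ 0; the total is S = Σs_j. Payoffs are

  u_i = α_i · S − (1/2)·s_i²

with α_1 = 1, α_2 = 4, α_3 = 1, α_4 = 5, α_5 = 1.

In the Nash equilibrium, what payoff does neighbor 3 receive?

11.5

Neighbor i's FOC: ∂u_i/∂s_i = α_i − s_i = 0, so s_i* = α_i.
NE contributions = (1, 4, 1, 5, 1); S = 12.
u_3 = α_3·S − ½·(s_3)² = 1·12 − ½·1² = 11.5.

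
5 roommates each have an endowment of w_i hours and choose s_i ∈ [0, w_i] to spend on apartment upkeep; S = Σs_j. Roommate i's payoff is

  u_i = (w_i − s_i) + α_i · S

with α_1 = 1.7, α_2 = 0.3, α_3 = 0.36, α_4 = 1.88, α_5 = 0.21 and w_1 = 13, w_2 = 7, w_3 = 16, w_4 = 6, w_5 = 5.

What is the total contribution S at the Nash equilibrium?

∂u_i/∂s_i = α_i − 1, so roommate i contributes w_i if α_i > 1, else 0.
α_i > 1 for i ∈ {1, 4}; NE contributions (13, 0, 0, 6, 0), S = 19.

19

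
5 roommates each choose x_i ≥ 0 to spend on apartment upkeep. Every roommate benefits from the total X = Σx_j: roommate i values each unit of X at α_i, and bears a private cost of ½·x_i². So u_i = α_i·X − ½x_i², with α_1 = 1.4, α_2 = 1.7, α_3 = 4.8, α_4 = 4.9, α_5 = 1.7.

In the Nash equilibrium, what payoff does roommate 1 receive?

Roommate i's FOC: ∂u_i/∂x_i = α_i − x_i = 0, so x_i* = α_i.
NE contributions = (1.4, 1.7, 4.8, 4.9, 1.7); X = 14.5.
u_1 = α_1·X − ½·(x_1)² = 1.4·14.5 − ½·1.4² = 19.32.

19.32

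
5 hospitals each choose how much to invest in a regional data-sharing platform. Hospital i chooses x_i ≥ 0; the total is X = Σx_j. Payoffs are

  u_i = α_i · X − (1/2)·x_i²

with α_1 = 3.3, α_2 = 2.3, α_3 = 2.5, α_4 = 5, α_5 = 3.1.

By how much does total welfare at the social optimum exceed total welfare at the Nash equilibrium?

Hospital i's FOC: ∂u_i/∂x_i = α_i − x_i = 0, so x_i* = α_i.
NE contributions = (3.3, 2.3, 2.5, 5, 3.1); X = 16.2.
W^NE = (Σα)·X − ½Σα_i² = 16.2² − ½·57.04 = 233.92.
Planner sets x_i = Σα_j = 16.2 for every i, so X^SO = 5·16.2 = 81.
W^SO = (Σα)·X^SO − ½·5·(Σα)² = (5/2)·16.2² = 656.1.
Deadweight loss = W^SO − W^NE = 422.18.

422.18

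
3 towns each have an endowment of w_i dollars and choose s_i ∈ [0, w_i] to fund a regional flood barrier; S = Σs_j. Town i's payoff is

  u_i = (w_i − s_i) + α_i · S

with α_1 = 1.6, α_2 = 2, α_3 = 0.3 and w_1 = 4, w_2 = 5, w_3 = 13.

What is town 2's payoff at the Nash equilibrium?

∂u_i/∂s_i = α_i − 1, so town i contributes w_i if α_i > 1, else 0.
α_i > 1 for i ∈ {1, 2}; NE contributions (4, 5, 0), S = 9.
u_2 = (5 − 5) + 2·9 = 18.

18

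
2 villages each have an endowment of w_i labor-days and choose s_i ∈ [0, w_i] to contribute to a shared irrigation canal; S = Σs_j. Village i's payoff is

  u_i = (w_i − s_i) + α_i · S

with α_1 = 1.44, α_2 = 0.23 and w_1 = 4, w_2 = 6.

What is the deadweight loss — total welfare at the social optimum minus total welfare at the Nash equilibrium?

4.02

∂u_i/∂s_i = α_i − 1, so village i contributes w_i if α_i > 1, else 0.
α_i > 1 for i ∈ {1}; NE contributions (4, 0), S = 4.
W^NE = Σw_i − S^NE + (Σα_i)·S^NE = 10 + 0.67·4 = 12.68.
Planner: ∂(Σu_j)/∂s_i = Σα_j − 1 = 0.67 > 0, so everyone contributes w_i; S^SO = 10, W^SO = 10 + 0.67·10 = 16.7.
Deadweight loss = 4.02.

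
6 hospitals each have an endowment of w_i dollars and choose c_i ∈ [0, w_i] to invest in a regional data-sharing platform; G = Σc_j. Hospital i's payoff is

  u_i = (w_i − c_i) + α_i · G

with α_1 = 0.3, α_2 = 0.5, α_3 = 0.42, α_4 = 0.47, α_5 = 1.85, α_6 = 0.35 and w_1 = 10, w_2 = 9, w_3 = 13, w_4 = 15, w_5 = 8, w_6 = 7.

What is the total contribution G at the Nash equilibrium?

8

∂u_i/∂c_i = α_i − 1, so hospital i contributes w_i if α_i > 1, else 0.
α_i > 1 for i ∈ {5}; NE contributions (0, 0, 0, 0, 8, 0), G = 8.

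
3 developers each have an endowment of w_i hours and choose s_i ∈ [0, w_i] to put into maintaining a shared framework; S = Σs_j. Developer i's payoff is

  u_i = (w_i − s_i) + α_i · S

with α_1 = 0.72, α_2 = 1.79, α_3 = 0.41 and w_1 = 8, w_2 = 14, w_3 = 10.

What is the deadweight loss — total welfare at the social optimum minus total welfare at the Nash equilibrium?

34.56

∂u_i/∂s_i = α_i − 1, so developer i contributes w_i if α_i > 1, else 0.
α_i > 1 for i ∈ {2}; NE contributions (0, 14, 0), S = 14.
W^NE = Σw_i − S^NE + (Σα_i)·S^NE = 32 + 1.92·14 = 58.88.
Planner: ∂(Σu_j)/∂s_i = Σα_j − 1 = 1.92 > 0, so everyone contributes w_i; S^SO = 32, W^SO = 32 + 1.92·32 = 93.44.
Deadweight loss = 34.56.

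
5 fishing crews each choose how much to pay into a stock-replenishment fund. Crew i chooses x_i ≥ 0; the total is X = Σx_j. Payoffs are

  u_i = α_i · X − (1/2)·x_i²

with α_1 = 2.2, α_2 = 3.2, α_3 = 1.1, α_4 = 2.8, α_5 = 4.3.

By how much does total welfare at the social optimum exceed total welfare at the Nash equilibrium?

Crew i's FOC: ∂u_i/∂x_i = α_i − x_i = 0, so x_i* = α_i.
NE contributions = (2.2, 3.2, 1.1, 2.8, 4.3); X = 13.6.
W^NE = (Σα)·X − ½Σα_i² = 13.6² − ½·42.62 = 163.65.
Planner sets x_i = Σα_j = 13.6 for every i, so X^SO = 5·13.6 = 68.
W^SO = (Σα)·X^SO − ½·5·(Σα)² = (5/2)·13.6² = 462.4.
Deadweight loss = W^SO − W^NE = 298.75.

298.75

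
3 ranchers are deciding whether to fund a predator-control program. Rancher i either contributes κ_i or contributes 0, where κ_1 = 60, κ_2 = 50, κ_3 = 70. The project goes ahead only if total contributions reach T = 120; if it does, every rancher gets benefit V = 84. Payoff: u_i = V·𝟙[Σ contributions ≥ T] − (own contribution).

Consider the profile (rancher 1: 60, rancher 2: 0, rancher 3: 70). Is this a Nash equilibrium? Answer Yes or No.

Total = 130 ≥ 120: provided.
Rancher 1 (pledges 60, payoff 24): dropping to 0 → total 70, payoff 0. No gain.
Rancher 2 (pledges 0, payoff 84): pledging 50 → total 180, payoff 34. No gain.
Rancher 3 (pledges 70, payoff 14): dropping to 0 → total 60, payoff 0. No gain.

Yes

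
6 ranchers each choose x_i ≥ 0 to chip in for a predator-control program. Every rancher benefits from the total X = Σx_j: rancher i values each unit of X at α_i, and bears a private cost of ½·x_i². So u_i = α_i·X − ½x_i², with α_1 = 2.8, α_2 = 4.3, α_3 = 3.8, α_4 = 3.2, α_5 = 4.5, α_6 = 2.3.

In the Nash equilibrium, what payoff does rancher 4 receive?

61.76

Rancher i's FOC: ∂u_i/∂x_i = α_i − x_i = 0, so x_i* = α_i.
NE contributions = (2.8, 4.3, 3.8, 3.2, 4.5, 2.3); X = 20.9.
u_4 = α_4·X − ½·(x_4)² = 3.2·20.9 − ½·3.2² = 61.76.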